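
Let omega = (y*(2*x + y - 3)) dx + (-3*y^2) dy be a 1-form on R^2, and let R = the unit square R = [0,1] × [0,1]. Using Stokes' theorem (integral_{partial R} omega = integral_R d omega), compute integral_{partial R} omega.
integral_(partial R) omega = 1

Stokes: integral_partial_R omega = integral_R d omega with d omega = (∂Q/∂x - ∂P/∂y) dx ∧ dy.
  ∂Q/∂x = 0
  ∂P/∂y = 2*x + 2*y - 3
  integrand = ∂Q/∂x - ∂P/∂y = -2*x - 2*y + 3.
Integrating over R: integral_0^1 integral_0^1 (-2*x - 2*y + 3) dx dy = 1.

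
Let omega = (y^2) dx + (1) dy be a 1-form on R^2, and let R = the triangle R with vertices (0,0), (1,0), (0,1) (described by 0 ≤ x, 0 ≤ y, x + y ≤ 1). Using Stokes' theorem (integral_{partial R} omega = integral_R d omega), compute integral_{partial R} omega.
integral_(partial R) omega = -1/3

Stokes: integral_partial_R omega = integral_R d omega with d omega = (∂Q/∂x - ∂P/∂y) dx ∧ dy.
  ∂Q/∂x = 0
  ∂P/∂y = 2*y
  integrand = ∂Q/∂x - ∂P/∂y = -2*y.
Integrating over R: integral_0^1 integral_0^{1-x} (-2*y) dy dx = -1/3.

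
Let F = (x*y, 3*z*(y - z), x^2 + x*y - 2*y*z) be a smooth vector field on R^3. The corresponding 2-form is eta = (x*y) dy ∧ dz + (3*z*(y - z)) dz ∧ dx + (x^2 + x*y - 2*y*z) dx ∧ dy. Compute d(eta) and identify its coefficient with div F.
d(eta) = (-y + 3*z) dx ∧ dy ∧ dz; div F = -y + 3*z

For a 2-form in R^3 of the form above, applying d gives a 3-form with coefficient ∂P/∂x + ∂Q/∂y + ∂R/∂z:
  ∂P/∂x = y
  ∂Q/∂y = 3*z
  ∂R/∂z = -2*y
Sum = -y + 3*z, which is exactly div F.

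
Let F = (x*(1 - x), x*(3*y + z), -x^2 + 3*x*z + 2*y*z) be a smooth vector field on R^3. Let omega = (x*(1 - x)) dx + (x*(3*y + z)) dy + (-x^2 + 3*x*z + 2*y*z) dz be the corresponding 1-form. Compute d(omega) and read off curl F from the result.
d(omega) = (-x + 2*z) dy ∧ dz + (2*x - 3*z) dz ∧ dx + (3*y + z) dx ∧ dy; curl F = (-x + 2*z, 2*x - 3*z, 3*y + z)

d omega = sum_{i<j} (∂f_j/∂x_i - ∂f_i/∂x_j) dx_i ∧ dx_j. Under the identification (dy ∧ dz, dz ∧ dx, dx ∧ dy) ↔ (e_x, e_y, e_z), the coefficients are exactly the components of curl F. Compute:
  ∂R/∂y - ∂Q/∂z = (2*z) - (x) = -x + 2*z
  ∂P/∂z - ∂R/∂x = (0) - (-2*x + 3*z) = 2*x - 3*z
  ∂Q/∂x - ∂P/∂y = (3*y + z) - (0) = 3*y + z.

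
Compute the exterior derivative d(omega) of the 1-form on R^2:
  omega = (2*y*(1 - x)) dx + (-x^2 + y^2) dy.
d(omega) = (-2) dx ∧ dy

For a 1-form omega = sum_i f_i dx_i, the exterior derivative is
  d(omega) = sum_{i < j} (∂f_j/∂x_i - ∂f_i/∂x_j) dx_i ∧ dx_j.
  coefficient of dx ∧ dy: ∂f_2/∂x - ∂f_1/∂y = ∂(-x^2 + y^2)/∂x - ∂(2*y*(1 - x))/∂y = -2
Assembling: d(omega) = (-2) dx ∧ dy.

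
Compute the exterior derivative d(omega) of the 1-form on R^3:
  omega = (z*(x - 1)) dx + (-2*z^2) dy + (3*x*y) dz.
d(omega) = (-x + 3*y + 1) dx ∧ dz + (3*x + 4*z) dy ∧ dz

For a 1-form omega = sum_i f_i dx_i, the exterior derivative is
  d(omega) = sum_{i < j} (∂f_j/∂x_i - ∂f_i/∂x_j) dx_i ∧ dx_j.
  coefficient of dx ∧ dz: ∂f_3/∂x - ∂f_1/∂z = ∂(3*x*y)/∂x - ∂(z*(x - 1))/∂z = -x + 3*y + 1
  coefficient of dy ∧ dz: ∂f_3/∂y - ∂f_2/∂z = ∂(3*x*y)/∂y - ∂(-2*z^2)/∂z = 3*x + 4*z
Assembling: d(omega) = (-x + 3*y + 1) dx ∧ dz + (3*x + 4*z) dy ∧ dz.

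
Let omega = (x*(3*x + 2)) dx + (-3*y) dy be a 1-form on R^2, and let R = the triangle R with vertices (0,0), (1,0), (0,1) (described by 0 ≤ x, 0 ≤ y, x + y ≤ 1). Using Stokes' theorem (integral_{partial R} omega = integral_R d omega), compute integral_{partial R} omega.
integral_(partial R) omega = 0

Stokes: integral_partial_R omega = integral_R d omega with d omega = (∂Q/∂x - ∂P/∂y) dx ∧ dy.
  ∂Q/∂x = 0
  ∂P/∂y = 0
  integrand = ∂Q/∂x - ∂P/∂y = 0.
Integrating over R: integral_0^1 integral_0^{1-x} (0) dy dx = 0.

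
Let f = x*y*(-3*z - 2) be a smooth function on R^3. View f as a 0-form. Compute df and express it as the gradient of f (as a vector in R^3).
df = (y*(-3*z - 2)) dx + (x*(-3*z - 2)) dy + (-3*x*y) dz; grad f = (y*(-3*z - 2), x*(-3*z - 2), -3*x*y)

For a 0-form f, d f = (∂f/∂x) dx + (∂f/∂y) dy + (∂f/∂z) dz. The components of the vector representation are exactly the entries of grad f in Cartesian coordinates:
  ∂f/∂x = y*(-3*z - 2)
  ∂f/∂y = x*(-3*z - 2)
  ∂f/∂z = -3*x*y.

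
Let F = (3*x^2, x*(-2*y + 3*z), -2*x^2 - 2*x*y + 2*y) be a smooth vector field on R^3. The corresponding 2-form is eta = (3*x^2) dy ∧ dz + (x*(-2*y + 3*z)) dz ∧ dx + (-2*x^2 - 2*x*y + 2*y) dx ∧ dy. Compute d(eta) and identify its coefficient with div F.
d(eta) = (4*x) dx ∧ dy ∧ dz; div F = 4*x

For a 2-form in R^3 of the form above, applying d gives a 3-form with coefficient ∂P/∂x + ∂Q/∂y + ∂R/∂z:
  ∂P/∂x = 6*x
  ∂Q/∂y = -2*x
  ∂R/∂z = 0
Sum = 4*x, which is exactly div F.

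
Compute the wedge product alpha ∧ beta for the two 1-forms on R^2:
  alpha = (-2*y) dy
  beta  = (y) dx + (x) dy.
alpha ∧ beta = (2*y^2) dx ∧ dy

Distribute the wedge, using dx_i ∧ dx_j = -dx_j ∧ dx_i and dx_i ∧ dx_i = 0. For each pair (i, j) with i < j, the coefficient of dx_i ∧ dx_j in alpha ∧ beta is (alpha_i * beta_j - alpha_j * beta_i). Collecting: alpha ∧ beta = (2*y^2) dx ∧ dy.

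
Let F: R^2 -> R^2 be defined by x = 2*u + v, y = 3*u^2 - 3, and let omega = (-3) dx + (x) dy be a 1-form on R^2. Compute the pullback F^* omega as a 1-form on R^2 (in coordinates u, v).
F^* omega = (12*u^2 + 6*u*v - 6) du + (-3) dv

Using F^*(f dg) = (f ∘ F) d(g ∘ F), substitute each coordinate x_i by F_i(u, v) in f_i, and replace dx_i by d F_i = (∂F_i/∂u) du + (∂F_i/∂v) dv.
  For the x component: f_1(F) = -3; d F_1 = (2) du + (1) dv
  For the y component: f_2(F) = 2*u + v; d F_2 = (6*u) du + (0) dv
Combining and collecting du, dv coefficients:
  coeff of du: 12*u^2 + 6*u*v - 6
  coeff of dv: -3
F^* omega = (12*u^2 + 6*u*v - 6) du + (-3) dv.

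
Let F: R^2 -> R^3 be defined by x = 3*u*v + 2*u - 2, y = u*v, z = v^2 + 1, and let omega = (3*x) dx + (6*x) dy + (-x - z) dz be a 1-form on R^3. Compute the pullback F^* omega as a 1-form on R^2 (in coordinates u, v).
F^* omega = (45*u*v^2 + 48*u*v + 12*u - 30*v - 12) du + (45*u^2*v + 30*u^2 - 6*u*v^2 - 4*u*v - 30*u - 2*v^3 + 2*v) dv

Using F^*(f dg) = (f ∘ F) d(g ∘ F), substitute each coordinate x_i by F_i(u, v) in f_i, and replace dx_i by d F_i = (∂F_i/∂u) du + (∂F_i/∂v) dv.
  For the x component: f_1(F) = 9*u*v + 6*u - 6; d F_1 = (3*v + 2) du + (3*u) dv
  For the y component: f_2(F) = 18*u*v + 12*u - 12; d F_2 = (v) du + (u) dv
  For the z component: f_3(F) = -3*u*v - 2*u - v^2 + 1; d F_3 = (0) du + (2*v) dv
Combining and collecting du, dv coefficients:
  coeff of du: 45*u*v^2 + 48*u*v + 12*u - 30*v - 12
  coeff of dv: 45*u^2*v + 30*u^2 - 6*u*v^2 - 4*u*v - 30*u - 2*v^3 + 2*v
F^* omega = (45*u*v^2 + 48*u*v + 12*u - 30*v - 12) du + (45*u^2*v + 30*u^2 - 6*u*v^2 - 4*u*v - 30*u - 2*v^3 + 2*v) dv.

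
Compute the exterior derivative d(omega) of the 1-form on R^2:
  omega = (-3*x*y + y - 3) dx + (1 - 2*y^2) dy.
d(omega) = (3*x - 1) dx ∧ dy

For a 1-form omega = sum_i f_i dx_i, the exterior derivative is
  d(omega) = sum_{i < j} (∂f_j/∂x_i - ∂f_i/∂x_j) dx_i ∧ dx_j.
  coefficient of dx ∧ dy: ∂f_2/∂x - ∂f_1/∂y = ∂(1 - 2*y^2)/∂x - ∂(-3*x*y + y - 3)/∂y = 3*x - 1
Assembling: d(omega) = (3*x - 1) dx ∧ dy.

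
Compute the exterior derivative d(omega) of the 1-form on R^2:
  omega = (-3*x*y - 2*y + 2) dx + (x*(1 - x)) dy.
d(omega) = (x + 3) dx ∧ dy

For a 1-form omega = sum_i f_i dx_i, the exterior derivative is
  d(omega) = sum_{i < j} (∂f_j/∂x_i - ∂f_i/∂x_j) dx_i ∧ dx_j.
  coefficient of dx ∧ dy: ∂f_2/∂x - ∂f_1/∂y = ∂(x*(1 - x))/∂x - ∂(-3*x*y - 2*y + 2)/∂y = x + 3
Assembling: d(omega) = (x + 3) dx ∧ dy.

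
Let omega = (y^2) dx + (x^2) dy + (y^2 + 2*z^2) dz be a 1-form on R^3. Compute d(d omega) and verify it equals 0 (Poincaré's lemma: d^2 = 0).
d(d omega) = 0

Step 1: d omega = sum_{i<j} (∂f_j/∂x_i - ∂f_i/∂x_j) dx_i ∧ dx_j:
  coeff of dx ∧ dy: 2*x - 2*y
  coeff of dx ∧ dz: 0
  coeff of dy ∧ dz: 2*y
Step 2: Apply d again to each 2-form coefficient. The only possible 3-form in R^3 is dx ∧ dy ∧ dz, with coefficient
  ∂(coeff of dy∧dz)/∂x - ∂(coeff of dx∧dz)/∂y + ∂(coeff of dx∧dy)/∂z
  = ∂/∂x (2*y) - ∂/∂y (0) + ∂/∂z (2*x - 2*y).
Each of these terms simplifies to sums of mixed partials that cancel in pairs. The result is 0 (by equality of mixed partials for smooth functions — Schwarz / Clairaut).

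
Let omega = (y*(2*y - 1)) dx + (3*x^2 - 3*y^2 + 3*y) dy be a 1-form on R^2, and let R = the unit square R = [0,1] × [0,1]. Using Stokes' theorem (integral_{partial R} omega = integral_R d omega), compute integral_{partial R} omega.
integral_(partial R) omega = 2

Stokes: integral_partial_R omega = integral_R d omega with d omega = (∂Q/∂x - ∂P/∂y) dx ∧ dy.
  ∂Q/∂x = 6*x
  ∂P/∂y = 4*y - 1
  integrand = ∂Q/∂x - ∂P/∂y = 6*x - 4*y + 1.
Integrating over R: integral_0^1 integral_0^1 (6*x - 4*y + 1) dx dy = 2.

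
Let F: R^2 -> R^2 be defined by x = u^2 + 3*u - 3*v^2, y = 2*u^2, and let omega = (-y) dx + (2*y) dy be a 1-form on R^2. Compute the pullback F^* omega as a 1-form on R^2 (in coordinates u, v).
F^* omega = (u^2*(12*u - 6)) du + (12*u^2*v) dv

Using F^*(f dg) = (f ∘ F) d(g ∘ F), substitute each coordinate x_i by F_i(u, v) in f_i, and replace dx_i by d F_i = (∂F_i/∂u) du + (∂F_i/∂v) dv.
  For the x component: f_1(F) = -2*u^2; d F_1 = (2*u + 3) du + (-6*v) dv
  For the y component: f_2(F) = 4*u^2; d F_2 = (4*u) du + (0) dv
Combining and collecting du, dv coefficients:
  coeff of du: u^2*(12*u - 6)
  coeff of dv: 12*u^2*v
F^* omega = (u^2*(12*u - 6)) du + (12*u^2*v) dv.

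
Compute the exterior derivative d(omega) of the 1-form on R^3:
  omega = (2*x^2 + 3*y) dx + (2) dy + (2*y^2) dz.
d(omega) = (-3) dx ∧ dy + (4*y) dy ∧ dz

For a 1-form omega = sum_i f_i dx_i, the exterior derivative is
  d(omega) = sum_{i < j} (∂f_j/∂x_i - ∂f_i/∂x_j) dx_i ∧ dx_j.
  coefficient of dx ∧ dy: ∂f_2/∂x - ∂f_1/∂y = ∂(2)/∂x - ∂(2*x^2 + 3*y)/∂y = -3
  coefficient of dy ∧ dz: ∂f_3/∂y - ∂f_2/∂z = ∂(2*y^2)/∂y - ∂(2)/∂z = 4*y
Assembling: d(omega) = (-3) dx ∧ dy + (4*y) dy ∧ dz.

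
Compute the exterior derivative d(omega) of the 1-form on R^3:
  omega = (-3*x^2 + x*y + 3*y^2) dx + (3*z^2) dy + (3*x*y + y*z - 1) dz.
d(omega) = (-x - 6*y) dx ∧ dy + (3*y) dx ∧ dz + (3*x - 5*z) dy ∧ dz

For a 1-form omega = sum_i f_i dx_i, the exterior derivative is
  d(omega) = sum_{i < j} (∂f_j/∂x_i - ∂f_i/∂x_j) dx_i ∧ dx_j.
  coefficient of dx ∧ dy: ∂f_2/∂x - ∂f_1/∂y = ∂(3*z^2)/∂x - ∂(-3*x^2 + x*y + 3*y^2)/∂y = -x - 6*y
  coefficient of dx ∧ dz: ∂f_3/∂x - ∂f_1/∂z = ∂(3*x*y + y*z - 1)/∂x - ∂(-3*x^2 + x*y + 3*y^2)/∂z = 3*y
  coefficient of dy ∧ dz: ∂f_3/∂y - ∂f_2/∂z = ∂(3*x*y + y*z - 1)/∂y - ∂(3*z^2)/∂z = 3*x - 5*z
Assembling: d(omega) = (-x - 6*y) dx ∧ dy + (3*y) dx ∧ dz + (3*x - 5*z) dy ∧ dz.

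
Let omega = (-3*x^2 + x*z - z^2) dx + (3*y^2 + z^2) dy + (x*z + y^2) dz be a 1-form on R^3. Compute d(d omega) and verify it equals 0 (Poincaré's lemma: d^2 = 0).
d(d omega) = 0

Step 1: d omega = sum_{i<j} (∂f_j/∂x_i - ∂f_i/∂x_j) dx_i ∧ dx_j:
  coeff of dx ∧ dy: 0
  coeff of dx ∧ dz: -x + 3*z
  coeff of dy ∧ dz: 2*y - 2*z
Step 2: Apply d again to each 2-form coefficient. The only possible 3-form in R^3 is dx ∧ dy ∧ dz, with coefficient
  ∂(coeff of dy∧dz)/∂x - ∂(coeff of dx∧dz)/∂y + ∂(coeff of dx∧dy)/∂z
  = ∂/∂x (2*y - 2*z) - ∂/∂y (-x + 3*z) + ∂/∂z (0).
Each of these terms simplifies to sums of mixed partials that cancel in pairs. The result is 0 (by equality of mixed partials for smooth functions — Schwarz / Clairaut).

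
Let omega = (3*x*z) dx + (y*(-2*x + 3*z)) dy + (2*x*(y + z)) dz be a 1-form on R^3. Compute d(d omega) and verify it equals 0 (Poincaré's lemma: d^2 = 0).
d(d omega) = 0

Step 1: d omega = sum_{i<j} (∂f_j/∂x_i - ∂f_i/∂x_j) dx_i ∧ dx_j:
  coeff of dx ∧ dy: -2*y
  coeff of dx ∧ dz: -3*x + 2*y + 2*z
  coeff of dy ∧ dz: 2*x - 3*y
Step 2: Apply d again to each 2-form coefficient. The only possible 3-form in R^3 is dx ∧ dy ∧ dz, with coefficient
  ∂(coeff of dy∧dz)/∂x - ∂(coeff of dx∧dz)/∂y + ∂(coeff of dx∧dy)/∂z
  = ∂/∂x (2*x - 3*y) - ∂/∂y (-3*x + 2*y + 2*z) + ∂/∂z (-2*y).
Each of these terms simplifies to sums of mixed partials that cancel in pairs. The result is 0 (by equality of mixed partials for smooth functions — Schwarz / Clairaut).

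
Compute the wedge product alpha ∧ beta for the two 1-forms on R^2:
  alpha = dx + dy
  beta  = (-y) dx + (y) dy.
alpha ∧ beta = (2*y) dx ∧ dy

Distribute the wedge, using dx_i ∧ dx_j = -dx_j ∧ dx_i and dx_i ∧ dx_i = 0. For each pair (i, j) with i < j, the coefficient of dx_i ∧ dx_j in alpha ∧ beta is (alpha_i * beta_j - alpha_j * beta_i). Collecting: alpha ∧ beta = (2*y) dx ∧ dy.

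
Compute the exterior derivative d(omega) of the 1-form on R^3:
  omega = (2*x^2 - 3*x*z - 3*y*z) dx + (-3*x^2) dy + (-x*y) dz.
d(omega) = (-6*x + 3*z) dx ∧ dy + (3*x + 2*y) dx ∧ dz + (-x) dy ∧ dz

For a 1-form omega = sum_i f_i dx_i, the exterior derivative is
  d(omega) = sum_{i < j} (∂f_j/∂x_i - ∂f_i/∂x_j) dx_i ∧ dx_j.
  coefficient of dx ∧ dy: ∂f_2/∂x - ∂f_1/∂y = ∂(-3*x^2)/∂x - ∂(2*x^2 - 3*x*z - 3*y*z)/∂y = -6*x + 3*z
  coefficient of dx ∧ dz: ∂f_3/∂x - ∂f_1/∂z = ∂(-x*y)/∂x - ∂(2*x^2 - 3*x*z - 3*y*z)/∂z = 3*x + 2*y
  coefficient of dy ∧ dz: ∂f_3/∂y - ∂f_2/∂z = ∂(-x*y)/∂y - ∂(-3*x^2)/∂z = -x
Assembling: d(omega) = (-6*x + 3*z) dx ∧ dy + (3*x + 2*y) dx ∧ dz + (-x) dy ∧ dz.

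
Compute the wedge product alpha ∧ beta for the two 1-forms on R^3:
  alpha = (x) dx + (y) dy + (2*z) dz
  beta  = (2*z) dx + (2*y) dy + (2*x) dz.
alpha ∧ beta = (2*y*(x - z)) dx ∧ dy + (2*x^2 - 4*z^2) dx ∧ dz + (2*y*(x - 2*z)) dy ∧ dz

Distribute the wedge, using dx_i ∧ dx_j = -dx_j ∧ dx_i and dx_i ∧ dx_i = 0. For each pair (i, j) with i < j, the coefficient of dx_i ∧ dx_j in alpha ∧ beta is (alpha_i * beta_j - alpha_j * beta_i). Collecting: alpha ∧ beta = (2*y*(x - z)) dx ∧ dy + (2*x^2 - 4*z^2) dx ∧ dz + (2*y*(x - 2*z)) dy ∧ dz.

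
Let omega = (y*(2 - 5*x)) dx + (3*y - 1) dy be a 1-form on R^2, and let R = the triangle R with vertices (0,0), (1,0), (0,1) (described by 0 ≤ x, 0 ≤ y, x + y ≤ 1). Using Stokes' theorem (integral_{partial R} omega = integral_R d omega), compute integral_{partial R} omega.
integral_(partial R) omega = -1/6

Stokes: integral_partial_R omega = integral_R d omega with d omega = (∂Q/∂x - ∂P/∂y) dx ∧ dy.
  ∂Q/∂x = 0
  ∂P/∂y = 2 - 5*x
  integrand = ∂Q/∂x - ∂P/∂y = 5*x - 2.
Integrating over R: integral_0^1 integral_0^{1-x} (5*x - 2) dy dx = -1/6.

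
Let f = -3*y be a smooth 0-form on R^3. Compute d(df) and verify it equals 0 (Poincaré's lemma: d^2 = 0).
d(df) = 0

Step 1: df = sum_i (∂f/∂x_i) dx_i = (0) dx + (-3) dy + (0) dz.
Step 2: Apply d again. Using the 1-form formula, the coefficient of dx ∧ dy in d(df) is ∂^2 f/∂x ∂y - ∂^2 f/∂y ∂x = (0) - (0) = 0 (equality of mixed partials for smooth f).
Similarly for dx ∧ dz and dy ∧ dz — all coefficients vanish. So d(df) = 0.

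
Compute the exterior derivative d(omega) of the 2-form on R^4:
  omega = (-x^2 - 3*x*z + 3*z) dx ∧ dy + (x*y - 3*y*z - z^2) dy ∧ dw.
d(omega) = (3 - 3*x) dx ∧ dy ∧ dz + (y) dx ∧ dy ∧ dw + (3*y + 2*z) dy ∧ dz ∧ dw

For a 2-form omega = sum_{i<j} g_{ij} dx_i ∧ dx_j, the exterior derivative is
  d(omega) = sum_{i<j} d(g_{ij}) ∧ dx_i ∧ dx_j = sum_{i<j, k} (∂g_{ij}/∂x_k) dx_k ∧ dx_i ∧ dx_j.
Expand each term, using dx_k ∧ dx_i ∧ dx_j = sgn(permutation) dx_{(a)} ∧ dx_{(b)} ∧ dx_{(c)} with (a < b < c) sorted:
  d(-x^2 - 3*x*z + 3*z) includes (∂/∂z)(-x^2 - 3*x*z + 3*z) dz = (3 - 3*x) dz, which multiplied by dx ∧ dy gives (3 - 3*x) dx ∧ dy ∧ dz
  d(x*y - 3*y*z - z^2) includes (∂/∂x)(x*y - 3*y*z - z^2) dx = (y) dx, which multiplied by dy ∧ dw gives (y) dx ∧ dy ∧ dw
  d(x*y - 3*y*z - z^2) includes (∂/∂z)(x*y - 3*y*z - z^2) dz = (-3*y - 2*z) dz, which multiplied by dy ∧ dw gives (3*y + 2*z) dy ∧ dz ∧ dw
Collecting like 3-forms: d(omega) = (3 - 3*x) dx ∧ dy ∧ dz + (y) dx ∧ dy ∧ dw + (3*y + 2*z) dy ∧ dz ∧ dw.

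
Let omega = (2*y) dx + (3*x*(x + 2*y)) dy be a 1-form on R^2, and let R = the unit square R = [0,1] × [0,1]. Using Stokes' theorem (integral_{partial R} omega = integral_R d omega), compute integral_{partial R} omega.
integral_(partial R) omega = 4

Stokes: integral_partial_R omega = integral_R d omega with d omega = (∂Q/∂x - ∂P/∂y) dx ∧ dy.
  ∂Q/∂x = 6*x + 6*y
  ∂P/∂y = 2
  integrand = ∂Q/∂x - ∂P/∂y = 6*x + 6*y - 2.
Integrating over R: integral_0^1 integral_0^1 (6*x + 6*y - 2) dx dy = 4.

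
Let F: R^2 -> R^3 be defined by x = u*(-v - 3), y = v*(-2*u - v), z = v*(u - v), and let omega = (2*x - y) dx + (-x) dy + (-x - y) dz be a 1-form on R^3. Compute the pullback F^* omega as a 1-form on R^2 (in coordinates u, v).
F^* omega = (u*v^2 + 3*u*v + 18*u - 3*v^2) du + (u^2*v + 3*u^2 - 8*u*v^2 - 12*u*v - 2*v^3) dv

Using F^*(f dg) = (f ∘ F) d(g ∘ F), substitute each coordinate x_i by F_i(u, v) in f_i, and replace dx_i by d F_i = (∂F_i/∂u) du + (∂F_i/∂v) dv.
  For the x component: f_1(F) = -6*u + v^2; d F_1 = (-v - 3) du + (-u) dv
  For the y component: f_2(F) = u*(v + 3); d F_2 = (-2*v) du + (-2*u - 2*v) dv
  For the z component: f_3(F) = 3*u*v + 3*u + v^2; d F_3 = (v) du + (u - 2*v) dv
Combining and collecting du, dv coefficients:
  coeff of du: u*v^2 + 3*u*v + 18*u - 3*v^2
  coeff of dv: u^2*v + 3*u^2 - 8*u*v^2 - 12*u*v - 2*v^3
F^* omega = (u*v^2 + 3*u*v + 18*u - 3*v^2) du + (u^2*v + 3*u^2 - 8*u*v^2 - 12*u*v - 2*v^3) dv.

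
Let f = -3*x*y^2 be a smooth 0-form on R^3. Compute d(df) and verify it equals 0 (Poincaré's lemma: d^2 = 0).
d(df) = 0

Step 1: df = sum_i (∂f/∂x_i) dx_i = (-3*y^2) dx + (-6*x*y) dy + (0) dz.
Step 2: Apply d again. Using the 1-form formula, the coefficient of dx ∧ dy in d(df) is ∂^2 f/∂x ∂y - ∂^2 f/∂y ∂x = (-6*y) - (-6*y) = 0 (equality of mixed partials for smooth f).
Similarly for dx ∧ dz and dy ∧ dz — all coefficients vanish. So d(df) = 0.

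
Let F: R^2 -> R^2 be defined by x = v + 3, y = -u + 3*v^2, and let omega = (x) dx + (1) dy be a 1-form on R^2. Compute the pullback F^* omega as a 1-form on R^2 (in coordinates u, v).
F^* omega = (-1) du + (7*v + 3) dv

Using F^*(f dg) = (f ∘ F) d(g ∘ F), substitute each coordinate x_i by F_i(u, v) in f_i, and replace dx_i by d F_i = (∂F_i/∂u) du + (∂F_i/∂v) dv.
  For the x component: f_1(F) = v + 3; d F_1 = (0) du + (1) dv
  For the y component: f_2(F) = 1; d F_2 = (-1) du + (6*v) dv
Combining and collecting du, dv coefficients:
  coeff of du: -1
  coeff of dv: 7*v + 3
F^* omega = (-1) du + (7*v + 3) dv.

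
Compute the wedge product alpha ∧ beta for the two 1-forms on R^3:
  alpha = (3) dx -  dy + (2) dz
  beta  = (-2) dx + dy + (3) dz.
alpha ∧ beta = (1) dx ∧ dy + (13) dx ∧ dz + (-5) dy ∧ dz

Distribute the wedge, using dx_i ∧ dx_j = -dx_j ∧ dx_i and dx_i ∧ dx_i = 0. For each pair (i, j) with i < j, the coefficient of dx_i ∧ dx_j in alpha ∧ beta is (alpha_i * beta_j - alpha_j * beta_i). Collecting: alpha ∧ beta = (1) dx ∧ dy + (13) dx ∧ dz + (-5) dy ∧ dz.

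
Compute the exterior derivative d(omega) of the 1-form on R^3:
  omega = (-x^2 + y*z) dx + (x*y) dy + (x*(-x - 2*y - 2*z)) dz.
d(omega) = (y - z) dx ∧ dy + (-2*x - 3*y - 2*z) dx ∧ dz + (-2*x) dy ∧ dz

For a 1-form omega = sum_i f_i dx_i, the exterior derivative is
  d(omega) = sum_{i < j} (∂f_j/∂x_i - ∂f_i/∂x_j) dx_i ∧ dx_j.
  coefficient of dx ∧ dy: ∂f_2/∂x - ∂f_1/∂y = ∂(x*y)/∂x - ∂(-x^2 + y*z)/∂y = y - z
  coefficient of dx ∧ dz: ∂f_3/∂x - ∂f_1/∂z = ∂(x*(-x - 2*y - 2*z))/∂x - ∂(-x^2 + y*z)/∂z = -2*x - 3*y - 2*z
  coefficient of dy ∧ dz: ∂f_3/∂y - ∂f_2/∂z = ∂(x*(-x - 2*y - 2*z))/∂y - ∂(x*y)/∂z = -2*x
Assembling: d(omega) = (y - z) dx ∧ dy + (-2*x - 3*y - 2*z) dx ∧ dz + (-2*x) dy ∧ dz.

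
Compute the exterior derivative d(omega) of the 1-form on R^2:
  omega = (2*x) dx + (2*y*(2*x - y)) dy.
d(omega) = (4*y) dx ∧ dy

For a 1-form omega = sum_i f_i dx_i, the exterior derivative is
  d(omega) = sum_{i < j} (∂f_j/∂x_i - ∂f_i/∂x_j) dx_i ∧ dx_j.
  coefficient of dx ∧ dy: ∂f_2/∂x - ∂f_1/∂y = ∂(2*y*(2*x - y))/∂x - ∂(2*x)/∂y = 4*y
Assembling: d(omega) = (4*y) dx ∧ dy.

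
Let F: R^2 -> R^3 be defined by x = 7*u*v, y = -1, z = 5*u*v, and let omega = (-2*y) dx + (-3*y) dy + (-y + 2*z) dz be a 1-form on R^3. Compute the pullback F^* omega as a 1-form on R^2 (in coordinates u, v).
F^* omega = (v*(50*u*v + 19)) du + (u*(50*u*v + 19)) dv

Using F^*(f dg) = (f ∘ F) d(g ∘ F), substitute each coordinate x_i by F_i(u, v) in f_i, and replace dx_i by d F_i = (∂F_i/∂u) du + (∂F_i/∂v) dv.
  For the x component: f_1(F) = 2; d F_1 = (7*v) du + (7*u) dv
  For the y component: f_2(F) = 3; d F_2 = (0) du + (0) dv
  For the z component: f_3(F) = 10*u*v + 1; d F_3 = (5*v) du + (5*u) dv
Combining and collecting du, dv coefficients:
  coeff of du: v*(50*u*v + 19)
  coeff of dv: u*(50*u*v + 19)
F^* omega = (v*(50*u*v + 19)) du + (u*(50*u*v + 19)) dv.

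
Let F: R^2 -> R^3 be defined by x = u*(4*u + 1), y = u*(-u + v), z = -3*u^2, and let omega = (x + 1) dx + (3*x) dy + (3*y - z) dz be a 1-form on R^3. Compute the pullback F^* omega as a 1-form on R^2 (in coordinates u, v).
F^* omega = (8*u^3 - 6*u^2*v + 6*u^2 + 3*u*v + 9*u + 1) du + (u^2*(12*u + 3)) dv

Using F^*(f dg) = (f ∘ F) d(g ∘ F), substitute each coordinate x_i by F_i(u, v) in f_i, and replace dx_i by d F_i = (∂F_i/∂u) du + (∂F_i/∂v) dv.
  For the x component: f_1(F) = 4*u^2 + u + 1; d F_1 = (8*u + 1) du + (0) dv
  For the y component: f_2(F) = 3*u*(4*u + 1); d F_2 = (-2*u + v) du + (u) dv
  For the z component: f_3(F) = 3*u*v; d F_3 = (-6*u) du + (0) dv
Combining and collecting du, dv coefficients:
  coeff of du: 8*u^3 - 6*u^2*v + 6*u^2 + 3*u*v + 9*u + 1
  coeff of dv: u^2*(12*u + 3)
F^* omega = (8*u^3 - 6*u^2*v + 6*u^2 + 3*u*v + 9*u + 1) du + (u^2*(12*u + 3)) dv.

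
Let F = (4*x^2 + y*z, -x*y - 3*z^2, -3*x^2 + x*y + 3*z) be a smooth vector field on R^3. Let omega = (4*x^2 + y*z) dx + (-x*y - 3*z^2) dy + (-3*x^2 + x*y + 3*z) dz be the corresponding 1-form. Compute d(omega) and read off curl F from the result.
d(omega) = (x + 6*z) dy ∧ dz + (6*x) dz ∧ dx + (-y - z) dx ∧ dy; curl F = (x + 6*z, 6*x, -y - z)

d omega = sum_{i<j} (∂f_j/∂x_i - ∂f_i/∂x_j) dx_i ∧ dx_j. Under the identification (dy ∧ dz, dz ∧ dx, dx ∧ dy) ↔ (e_x, e_y, e_z), the coefficients are exactly the components of curl F. Compute:
  ∂R/∂y - ∂Q/∂z = (x) - (-6*z) = x + 6*z
  ∂P/∂z - ∂R/∂x = (y) - (-6*x + y) = 6*x
  ∂Q/∂x - ∂P/∂y = (-y) - (z) = -y - z.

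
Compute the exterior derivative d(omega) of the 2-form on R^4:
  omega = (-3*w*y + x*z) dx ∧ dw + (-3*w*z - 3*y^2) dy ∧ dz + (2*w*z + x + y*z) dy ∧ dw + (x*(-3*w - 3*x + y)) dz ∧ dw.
d(omega) = (3*w + 1) dx ∧ dy ∧ dw + (-3*w - 7*x + y) dx ∧ dz ∧ dw + (-2*w + x - y - 3*z) dy ∧ dz ∧ dw

For a 2-form omega = sum_{i<j} g_{ij} dx_i ∧ dx_j, the exterior derivative is
  d(omega) = sum_{i<j} d(g_{ij}) ∧ dx_i ∧ dx_j = sum_{i<j, k} (∂g_{ij}/∂x_k) dx_k ∧ dx_i ∧ dx_j.
Expand each term, using dx_k ∧ dx_i ∧ dx_j = sgn(permutation) dx_{(a)} ∧ dx_{(b)} ∧ dx_{(c)} with (a < b < c) sorted:
  d(-3*w*y + x*z) includes (∂/∂y)(-3*w*y + x*z) dy = (-3*w) dy, which multiplied by dx ∧ dw gives (3*w) dx ∧ dy ∧ dw
  d(-3*w*y + x*z) includes (∂/∂z)(-3*w*y + x*z) dz = (x) dz, which multiplied by dx ∧ dw gives (-x) dx ∧ dz ∧ dw
  d(-3*w*z - 3*y^2) includes (∂/∂w)(-3*w*z - 3*y^2) dw = (-3*z) dw, which multiplied by dy ∧ dz gives (-3*z) dy ∧ dz ∧ dw
  d(2*w*z + x + y*z) includes (∂/∂x)(2*w*z + x + y*z) dx = (1) dx, which multiplied by dy ∧ dw gives (1) dx ∧ dy ∧ dw
  d(2*w*z + x + y*z) includes (∂/∂z)(2*w*z + x + y*z) dz = (2*w + y) dz, which multiplied by dy ∧ dw gives (-2*w - y) dy ∧ dz ∧ dw
  d(x*(-3*w - 3*x + y)) includes (∂/∂x)(x*(-3*w - 3*x + y)) dx = (-3*w - 6*x + y) dx, which multiplied by dz ∧ dw gives (-3*w - 6*x + y) dx ∧ dz ∧ dw
  d(x*(-3*w - 3*x + y)) includes (∂/∂y)(x*(-3*w - 3*x + y)) dy = (x) dy, which multiplied by dz ∧ dw gives (x) dy ∧ dz ∧ dw
Collecting like 3-forms: d(omega) = (3*w + 1) dx ∧ dy ∧ dw + (-3*w - 7*x + y) dx ∧ dz ∧ dw + (-2*w + x - y - 3*z) dy ∧ dz ∧ dw.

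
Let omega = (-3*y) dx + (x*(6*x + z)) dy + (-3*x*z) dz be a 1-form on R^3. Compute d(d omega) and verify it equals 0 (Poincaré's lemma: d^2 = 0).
d(d omega) = 0

Step 1: d omega = sum_{i<j} (∂f_j/∂x_i - ∂f_i/∂x_j) dx_i ∧ dx_j:
  coeff of dx ∧ dy: 12*x + z + 3
  coeff of dx ∧ dz: -3*z
  coeff of dy ∧ dz: -x
Step 2: Apply d again to each 2-form coefficient. The only possible 3-form in R^3 is dx ∧ dy ∧ dz, with coefficient
  ∂(coeff of dy∧dz)/∂x - ∂(coeff of dx∧dz)/∂y + ∂(coeff of dx∧dy)/∂z
  = ∂/∂x (-x) - ∂/∂y (-3*z) + ∂/∂z (12*x + z + 3).
Each of these terms simplifies to sums of mixed partials that cancel in pairs. The result is 0 (by equality of mixed partials for smooth functions — Schwarz / Clairaut).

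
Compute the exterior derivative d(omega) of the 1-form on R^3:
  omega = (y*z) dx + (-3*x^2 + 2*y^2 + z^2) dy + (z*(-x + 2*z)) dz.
d(omega) = (-6*x - z) dx ∧ dy + (-y - z) dx ∧ dz + (-2*z) dy ∧ dz

For a 1-form omega = sum_i f_i dx_i, the exterior derivative is
  d(omega) = sum_{i < j} (∂f_j/∂x_i - ∂f_i/∂x_j) dx_i ∧ dx_j.
  coefficient of dx ∧ dy: ∂f_2/∂x - ∂f_1/∂y = ∂(-3*x^2 + 2*y^2 + z^2)/∂x - ∂(y*z)/∂y = -6*x - z
  coefficient of dx ∧ dz: ∂f_3/∂x - ∂f_1/∂z = ∂(z*(-x + 2*z))/∂x - ∂(y*z)/∂z = -y - z
  coefficient of dy ∧ dz: ∂f_3/∂y - ∂f_2/∂z = ∂(z*(-x + 2*z))/∂y - ∂(-3*x^2 + 2*y^2 + z^2)/∂z = -2*z
Assembling: d(omega) = (-6*x - z) dx ∧ dy + (-y - z) dx ∧ dz + (-2*z) dy ∧ dz.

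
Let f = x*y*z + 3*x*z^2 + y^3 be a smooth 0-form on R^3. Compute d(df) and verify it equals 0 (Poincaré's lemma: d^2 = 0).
d(df) = 0

Step 1: df = sum_i (∂f/∂x_i) dx_i = (z*(y + 3*z)) dx + (x*z + 3*y^2) dy + (x*(y + 6*z)) dz.
Step 2: Apply d again. Using the 1-form formula, the coefficient of dx ∧ dy in d(df) is ∂^2 f/∂x ∂y - ∂^2 f/∂y ∂x = (z) - (z) = 0 (equality of mixed partials for smooth f).
Similarly for dx ∧ dz and dy ∧ dz — all coefficients vanish. So d(df) = 0.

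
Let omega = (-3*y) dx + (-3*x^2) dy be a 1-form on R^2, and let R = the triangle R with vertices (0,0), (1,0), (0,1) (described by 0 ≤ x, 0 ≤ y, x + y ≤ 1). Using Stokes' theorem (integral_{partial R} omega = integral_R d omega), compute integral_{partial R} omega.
integral_(partial R) omega = 1/2

Stokes: integral_partial_R omega = integral_R d omega with d omega = (∂Q/∂x - ∂P/∂y) dx ∧ dy.
  ∂Q/∂x = -6*x
  ∂P/∂y = -3
  integrand = ∂Q/∂x - ∂P/∂y = 3 - 6*x.
Integrating over R: integral_0^1 integral_0^{1-x} (3 - 6*x) dy dx = 1/2.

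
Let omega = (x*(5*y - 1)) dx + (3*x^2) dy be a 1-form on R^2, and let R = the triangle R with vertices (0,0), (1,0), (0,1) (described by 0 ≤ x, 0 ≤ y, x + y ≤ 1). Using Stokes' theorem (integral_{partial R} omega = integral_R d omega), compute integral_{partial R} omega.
integral_(partial R) omega = 1/6

Stokes: integral_partial_R omega = integral_R d omega with d omega = (∂Q/∂x - ∂P/∂y) dx ∧ dy.
  ∂Q/∂x = 6*x
  ∂P/∂y = 5*x
  integrand = ∂Q/∂x - ∂P/∂y = x.
Integrating over R: integral_0^1 integral_0^{1-x} (x) dy dx = 1/6.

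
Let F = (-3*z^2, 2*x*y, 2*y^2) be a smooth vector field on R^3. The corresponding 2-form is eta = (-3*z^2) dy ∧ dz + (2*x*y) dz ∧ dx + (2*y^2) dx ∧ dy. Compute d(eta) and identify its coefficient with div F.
d(eta) = (2*x) dx ∧ dy ∧ dz; div F = 2*x

For a 2-form in R^3 of the form above, applying d gives a 3-form with coefficient ∂P/∂x + ∂Q/∂y + ∂R/∂z:
  ∂P/∂x = 0
  ∂Q/∂y = 2*x
  ∂R/∂z = 0
Sum = 2*x, which is exactly div F.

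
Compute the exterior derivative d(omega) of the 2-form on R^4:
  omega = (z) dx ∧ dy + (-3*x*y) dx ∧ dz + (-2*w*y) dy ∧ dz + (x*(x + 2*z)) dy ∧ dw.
d(omega) = (3*x + 1) dx ∧ dy ∧ dz + (-2*x - 2*y) dy ∧ dz ∧ dw + (2*x + 2*z) dx ∧ dy ∧ dw

For a 2-form omega = sum_{i<j} g_{ij} dx_i ∧ dx_j, the exterior derivative is
  d(omega) = sum_{i<j} d(g_{ij}) ∧ dx_i ∧ dx_j = sum_{i<j, k} (∂g_{ij}/∂x_k) dx_k ∧ dx_i ∧ dx_j.
Expand each term, using dx_k ∧ dx_i ∧ dx_j = sgn(permutation) dx_{(a)} ∧ dx_{(b)} ∧ dx_{(c)} with (a < b < c) sorted:
  d(z) includes (∂/∂z)(z) dz = (1) dz, which multiplied by dx ∧ dy gives (1) dx ∧ dy ∧ dz
  d(-3*x*y) includes (∂/∂y)(-3*x*y) dy = (-3*x) dy, which multiplied by dx ∧ dz gives (3*x) dx ∧ dy ∧ dz
  d(-2*w*y) includes (∂/∂w)(-2*w*y) dw = (-2*y) dw, which multiplied by dy ∧ dz gives (-2*y) dy ∧ dz ∧ dw
  d(x*(x + 2*z)) includes (∂/∂x)(x*(x + 2*z)) dx = (2*x + 2*z) dx, which multiplied by dy ∧ dw gives (2*x + 2*z) dx ∧ dy ∧ dw
  d(x*(x + 2*z)) includes (∂/∂z)(x*(x + 2*z)) dz = (2*x) dz, which multiplied by dy ∧ dw gives (-2*x) dy ∧ dz ∧ dw
Collecting like 3-forms: d(omega) = (3*x + 1) dx ∧ dy ∧ dz + (-2*x - 2*y) dy ∧ dz ∧ dw + (2*x + 2*z) dx ∧ dy ∧ dw.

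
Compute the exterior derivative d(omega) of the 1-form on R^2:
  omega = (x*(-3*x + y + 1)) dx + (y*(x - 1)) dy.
d(omega) = (-x + y) dx ∧ dy

For a 1-form omega = sum_i f_i dx_i, the exterior derivative is
  d(omega) = sum_{i < j} (∂f_j/∂x_i - ∂f_i/∂x_j) dx_i ∧ dx_j.
  coefficient of dx ∧ dy: ∂f_2/∂x - ∂f_1/∂y = ∂(y*(x - 1))/∂x - ∂(x*(-3*x + y + 1))/∂y = -x + y
Assembling: d(omega) = (-x + y) dx ∧ dy.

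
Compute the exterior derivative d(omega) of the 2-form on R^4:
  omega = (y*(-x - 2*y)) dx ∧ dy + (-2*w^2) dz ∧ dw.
d(omega) = 0

For a 2-form omega = sum_{i<j} g_{ij} dx_i ∧ dx_j, the exterior derivative is
  d(omega) = sum_{i<j} d(g_{ij}) ∧ dx_i ∧ dx_j = sum_{i<j, k} (∂g_{ij}/∂x_k) dx_k ∧ dx_i ∧ dx_j.
Expand each term, using dx_k ∧ dx_i ∧ dx_j = sgn(permutation) dx_{(a)} ∧ dx_{(b)} ∧ dx_{(c)} with (a < b < c) sorted:

Collecting like 3-forms: d(omega) = 0.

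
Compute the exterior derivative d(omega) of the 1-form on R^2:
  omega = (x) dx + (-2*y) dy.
d(omega) = 0

For a 1-form omega = sum_i f_i dx_i, the exterior derivative is
  d(omega) = sum_{i < j} (∂f_j/∂x_i - ∂f_i/∂x_j) dx_i ∧ dx_j.

Assembling: d(omega) = 0.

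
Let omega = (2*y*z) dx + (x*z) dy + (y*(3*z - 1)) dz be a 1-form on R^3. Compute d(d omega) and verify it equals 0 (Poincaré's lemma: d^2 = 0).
d(d omega) = 0

Step 1: d omega = sum_{i<j} (∂f_j/∂x_i - ∂f_i/∂x_j) dx_i ∧ dx_j:
  coeff of dx ∧ dy: -z
  coeff of dx ∧ dz: -2*y
  coeff of dy ∧ dz: -x + 3*z - 1
Step 2: Apply d again to each 2-form coefficient. The only possible 3-form in R^3 is dx ∧ dy ∧ dz, with coefficient
  ∂(coeff of dy∧dz)/∂x - ∂(coeff of dx∧dz)/∂y + ∂(coeff of dx∧dy)/∂z
  = ∂/∂x (-x + 3*z - 1) - ∂/∂y (-2*y) + ∂/∂z (-z).
Each of these terms simplifies to sums of mixed partials that cancel in pairs. The result is 0 (by equality of mixed partials for smooth functions — Schwarz / Clairaut).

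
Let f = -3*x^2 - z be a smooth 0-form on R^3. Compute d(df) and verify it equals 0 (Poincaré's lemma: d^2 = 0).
d(df) = 0

Step 1: df = sum_i (∂f/∂x_i) dx_i = (-6*x) dx + (0) dy + (-1) dz.
Step 2: Apply d again. Using the 1-form formula, the coefficient of dx ∧ dy in d(df) is ∂^2 f/∂x ∂y - ∂^2 f/∂y ∂x = (0) - (0) = 0 (equality of mixed partials for smooth f).
Similarly for dx ∧ dz and dy ∧ dz — all coefficients vanish. So d(df) = 0.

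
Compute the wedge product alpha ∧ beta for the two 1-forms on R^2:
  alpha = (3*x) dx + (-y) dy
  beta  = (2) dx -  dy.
alpha ∧ beta = (-3*x + 2*y) dx ∧ dy

Distribute the wedge, using dx_i ∧ dx_j = -dx_j ∧ dx_i and dx_i ∧ dx_i = 0. For each pair (i, j) with i < j, the coefficient of dx_i ∧ dx_j in alpha ∧ beta is (alpha_i * beta_j - alpha_j * beta_i). Collecting: alpha ∧ beta = (-3*x + 2*y) dx ∧ dy.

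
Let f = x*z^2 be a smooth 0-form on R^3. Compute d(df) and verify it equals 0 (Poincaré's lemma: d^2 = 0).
d(df) = 0

Step 1: df = sum_i (∂f/∂x_i) dx_i = (z^2) dx + (0) dy + (2*x*z) dz.
Step 2: Apply d again. Using the 1-form formula, the coefficient of dx ∧ dy in d(df) is ∂^2 f/∂x ∂y - ∂^2 f/∂y ∂x = (0) - (0) = 0 (equality of mixed partials for smooth f).
Similarly for dx ∧ dz and dy ∧ dz — all coefficients vanish. So d(df) = 0.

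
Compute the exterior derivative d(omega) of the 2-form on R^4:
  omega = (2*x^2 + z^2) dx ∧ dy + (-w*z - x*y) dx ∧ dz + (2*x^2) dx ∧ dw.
d(omega) = (x + 2*z) dx ∧ dy ∧ dz + (-z) dx ∧ dz ∧ dw

For a 2-form omega = sum_{i<j} g_{ij} dx_i ∧ dx_j, the exterior derivative is
  d(omega) = sum_{i<j} d(g_{ij}) ∧ dx_i ∧ dx_j = sum_{i<j, k} (∂g_{ij}/∂x_k) dx_k ∧ dx_i ∧ dx_j.
Expand each term, using dx_k ∧ dx_i ∧ dx_j = sgn(permutation) dx_{(a)} ∧ dx_{(b)} ∧ dx_{(c)} with (a < b < c) sorted:
  d(2*x^2 + z^2) includes (∂/∂z)(2*x^2 + z^2) dz = (2*z) dz, which multiplied by dx ∧ dy gives (2*z) dx ∧ dy ∧ dz
  d(-w*z - x*y) includes (∂/∂y)(-w*z - x*y) dy = (-x) dy, which multiplied by dx ∧ dz gives (x) dx ∧ dy ∧ dz
  d(-w*z - x*y) includes (∂/∂w)(-w*z - x*y) dw = (-z) dw, which multiplied by dx ∧ dz gives (-z) dx ∧ dz ∧ dw
Collecting like 3-forms: d(omega) = (x + 2*z) dx ∧ dy ∧ dz + (-z) dx ∧ dz ∧ dw.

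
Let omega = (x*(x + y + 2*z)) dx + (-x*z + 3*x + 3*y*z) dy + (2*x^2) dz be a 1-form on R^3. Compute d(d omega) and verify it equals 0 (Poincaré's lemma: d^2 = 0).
d(d omega) = 0

Step 1: d omega = sum_{i<j} (∂f_j/∂x_i - ∂f_i/∂x_j) dx_i ∧ dx_j:
  coeff of dx ∧ dy: -x - z + 3
  coeff of dx ∧ dz: 2*x
  coeff of dy ∧ dz: x - 3*y
Step 2: Apply d again to each 2-form coefficient. The only possible 3-form in R^3 is dx ∧ dy ∧ dz, with coefficient
  ∂(coeff of dy∧dz)/∂x - ∂(coeff of dx∧dz)/∂y + ∂(coeff of dx∧dy)/∂z
  = ∂/∂x (x - 3*y) - ∂/∂y (2*x) + ∂/∂z (-x - z + 3).
Each of these terms simplifies to sums of mixed partials that cancel in pairs. The result is 0 (by equality of mixed partials for smooth functions — Schwarz / Clairaut).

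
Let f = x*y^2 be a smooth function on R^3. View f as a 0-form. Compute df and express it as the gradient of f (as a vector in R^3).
df = (y^2) dx + (2*x*y) dy + (0) dz; grad f = (y^2, 2*x*y, 0)

For a 0-form f, d f = (∂f/∂x) dx + (∂f/∂y) dy + (∂f/∂z) dz. The components of the vector representation are exactly the entries of grad f in Cartesian coordinates:
  ∂f/∂x = y^2
  ∂f/∂y = 2*x*y
  ∂f/∂z = 0.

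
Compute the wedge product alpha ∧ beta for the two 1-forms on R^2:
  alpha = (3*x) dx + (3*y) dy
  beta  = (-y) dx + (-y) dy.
alpha ∧ beta = (3*y*(-x + y)) dx ∧ dy

Distribute the wedge, using dx_i ∧ dx_j = -dx_j ∧ dx_i and dx_i ∧ dx_i = 0. For each pair (i, j) with i < j, the coefficient of dx_i ∧ dx_j in alpha ∧ beta is (alpha_i * beta_j - alpha_j * beta_i). Collecting: alpha ∧ beta = (3*y*(-x + y)) dx ∧ dy.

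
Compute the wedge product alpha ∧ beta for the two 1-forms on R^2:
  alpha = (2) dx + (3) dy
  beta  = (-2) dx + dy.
alpha ∧ beta = (8) dx ∧ dy

Distribute the wedge, using dx_i ∧ dx_j = -dx_j ∧ dx_i and dx_i ∧ dx_i = 0. For each pair (i, j) with i < j, the coefficient of dx_i ∧ dx_j in alpha ∧ beta is (alpha_i * beta_j - alpha_j * beta_i). Collecting: alpha ∧ beta = (8) dx ∧ dy.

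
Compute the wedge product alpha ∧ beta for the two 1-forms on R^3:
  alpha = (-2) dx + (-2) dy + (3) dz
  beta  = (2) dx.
alpha ∧ beta = (4) dx ∧ dy + (-6) dx ∧ dz

Distribute the wedge, using dx_i ∧ dx_j = -dx_j ∧ dx_i and dx_i ∧ dx_i = 0. For each pair (i, j) with i < j, the coefficient of dx_i ∧ dx_j in alpha ∧ beta is (alpha_i * beta_j - alpha_j * beta_i). Collecting: alpha ∧ beta = (4) dx ∧ dy + (-6) dx ∧ dz.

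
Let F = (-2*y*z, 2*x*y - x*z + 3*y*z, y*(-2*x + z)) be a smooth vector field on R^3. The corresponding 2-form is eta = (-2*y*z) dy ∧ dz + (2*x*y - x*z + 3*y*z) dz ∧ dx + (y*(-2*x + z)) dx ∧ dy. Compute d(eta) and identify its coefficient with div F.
d(eta) = (2*x + y + 3*z) dx ∧ dy ∧ dz; div F = 2*x + y + 3*z

For a 2-form in R^3 of the form above, applying d gives a 3-form with coefficient ∂P/∂x + ∂Q/∂y + ∂R/∂z:
  ∂P/∂x = 0
  ∂Q/∂y = 2*x + 3*z
  ∂R/∂z = y
Sum = 2*x + y + 3*z, which is exactly div F.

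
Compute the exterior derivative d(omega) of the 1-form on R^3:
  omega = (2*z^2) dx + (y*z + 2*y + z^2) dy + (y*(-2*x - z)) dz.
d(omega) = (-2*y - 4*z) dx ∧ dz + (-2*x - y - 3*z) dy ∧ dz

For a 1-form omega = sum_i f_i dx_i, the exterior derivative is
  d(omega) = sum_{i < j} (∂f_j/∂x_i - ∂f_i/∂x_j) dx_i ∧ dx_j.
  coefficient of dx ∧ dz: ∂f_3/∂x - ∂f_1/∂z = ∂(y*(-2*x - z))/∂x - ∂(2*z^2)/∂z = -2*y - 4*z
  coefficient of dy ∧ dz: ∂f_3/∂y - ∂f_2/∂z = ∂(y*(-2*x - z))/∂y - ∂(y*z + 2*y + z^2)/∂z = -2*x - y - 3*z
Assembling: d(omega) = (-2*y - 4*z) dx ∧ dz + (-2*x - y - 3*z) dy ∧ dz.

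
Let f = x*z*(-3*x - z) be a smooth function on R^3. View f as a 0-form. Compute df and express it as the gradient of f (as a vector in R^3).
df = (z*(-6*x - z)) dx + (0) dy + (x*(-3*x - 2*z)) dz; grad f = (z*(-6*x - z), 0, x*(-3*x - 2*z))

For a 0-form f, d f = (∂f/∂x) dx + (∂f/∂y) dy + (∂f/∂z) dz. The components of the vector representation are exactly the entries of grad f in Cartesian coordinates:
  ∂f/∂x = z*(-6*x - z)
  ∂f/∂y = 0
  ∂f/∂z = x*(-3*x - 2*z).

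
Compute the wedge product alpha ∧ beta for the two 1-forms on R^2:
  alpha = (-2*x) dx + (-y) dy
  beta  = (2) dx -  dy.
alpha ∧ beta = (2*x + 2*y) dx ∧ dy

Distribute the wedge, using dx_i ∧ dx_j = -dx_j ∧ dx_i and dx_i ∧ dx_i = 0. For each pair (i, j) with i < j, the coefficient of dx_i ∧ dx_j in alpha ∧ beta is (alpha_i * beta_j - alpha_j * beta_i). Collecting: alpha ∧ beta = (2*x + 2*y) dx ∧ dy.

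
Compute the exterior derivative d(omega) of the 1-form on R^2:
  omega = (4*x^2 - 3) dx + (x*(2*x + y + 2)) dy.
d(omega) = (4*x + y + 2) dx ∧ dy

For a 1-form omega = sum_i f_i dx_i, the exterior derivative is
  d(omega) = sum_{i < j} (∂f_j/∂x_i - ∂f_i/∂x_j) dx_i ∧ dx_j.
  coefficient of dx ∧ dy: ∂f_2/∂x - ∂f_1/∂y = ∂(x*(2*x + y + 2))/∂x - ∂(4*x^2 - 3)/∂y = 4*x + y + 2
Assembling: d(omega) = (4*x + y + 2) dx ∧ dy.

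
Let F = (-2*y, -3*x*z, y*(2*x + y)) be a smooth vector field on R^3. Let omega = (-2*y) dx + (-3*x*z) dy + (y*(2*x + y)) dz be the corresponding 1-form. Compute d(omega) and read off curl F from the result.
d(omega) = (5*x + 2*y) dy ∧ dz + (-2*y) dz ∧ dx + (2 - 3*z) dx ∧ dy; curl F = (5*x + 2*y, -2*y, 2 - 3*z)

d omega = sum_{i<j} (∂f_j/∂x_i - ∂f_i/∂x_j) dx_i ∧ dx_j. Under the identification (dy ∧ dz, dz ∧ dx, dx ∧ dy) ↔ (e_x, e_y, e_z), the coefficients are exactly the components of curl F. Compute:
  ∂R/∂y - ∂Q/∂z = (2*x + 2*y) - (-3*x) = 5*x + 2*y
  ∂P/∂z - ∂R/∂x = (0) - (2*y) = -2*y
  ∂Q/∂x - ∂P/∂y = (-3*z) - (-2) = 2 - 3*z.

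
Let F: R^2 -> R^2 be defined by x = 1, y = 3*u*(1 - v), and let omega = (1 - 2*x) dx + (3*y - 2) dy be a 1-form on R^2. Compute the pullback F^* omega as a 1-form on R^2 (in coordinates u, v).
F^* omega = (27*u*v^2 - 54*u*v + 27*u + 6*v - 6) du + (3*u*(9*u*v - 9*u + 2)) dv

Using F^*(f dg) = (f ∘ F) d(g ∘ F), substitute each coordinate x_i by F_i(u, v) in f_i, and replace dx_i by d F_i = (∂F_i/∂u) du + (∂F_i/∂v) dv.
  For the x component: f_1(F) = -1; d F_1 = (0) du + (0) dv
  For the y component: f_2(F) = -9*u*v + 9*u - 2; d F_2 = (3 - 3*v) du + (-3*u) dv
Combining and collecting du, dv coefficients:
  coeff of du: 27*u*v^2 - 54*u*v + 27*u + 6*v - 6
  coeff of dv: 3*u*(9*u*v - 9*u + 2)
F^* omega = (27*u*v^2 - 54*u*v + 27*u + 6*v - 6) du + (3*u*(9*u*v - 9*u + 2)) dv.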